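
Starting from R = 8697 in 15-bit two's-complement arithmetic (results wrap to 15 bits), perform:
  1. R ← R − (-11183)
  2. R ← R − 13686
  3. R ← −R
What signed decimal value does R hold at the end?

-6194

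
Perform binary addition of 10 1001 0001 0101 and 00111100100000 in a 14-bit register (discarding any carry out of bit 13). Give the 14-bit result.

11100000110101

  10100100010101
+ 00111100100000
= 11100000110101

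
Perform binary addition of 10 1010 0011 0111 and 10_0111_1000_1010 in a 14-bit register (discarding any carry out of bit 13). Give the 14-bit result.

01000111000001

  10101000110111
+ 10011110001010
= 01000111000001  (discard carry-out 1)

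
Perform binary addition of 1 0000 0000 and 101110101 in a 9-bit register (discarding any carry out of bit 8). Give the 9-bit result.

  100000000
+ 101110101
= 001110101  (discard carry-out 1)

001110101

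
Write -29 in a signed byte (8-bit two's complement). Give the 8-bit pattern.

|-29| = 29 = 00011101 in 8 bits.
Invert the bits: 11100010. Add 1: 11100011.
Check: 11100011 reads as 227 − 256 = -29.

11100011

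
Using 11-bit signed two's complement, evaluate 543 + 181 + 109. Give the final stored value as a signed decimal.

833

543 + 181 = 724 (01011010100)
724 + 109 = 833 (01101000001)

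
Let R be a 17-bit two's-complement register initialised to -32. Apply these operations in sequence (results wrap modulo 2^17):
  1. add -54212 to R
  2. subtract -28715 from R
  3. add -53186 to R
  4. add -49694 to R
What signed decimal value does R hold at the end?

2663

Start: R = -32 = 11111111111100000.
R = -32 + (-54212) = -54244 = 10010110000011100
R = -54244 − (-28715) = -25529 = 11001110001000111
R = -25529 + (-53186) = -78715; wraps to 52357 = 01100110010000101
R = 52357 + (-49694) = 2663 = 00000101001100111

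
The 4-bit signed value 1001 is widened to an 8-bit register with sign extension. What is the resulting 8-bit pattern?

11111001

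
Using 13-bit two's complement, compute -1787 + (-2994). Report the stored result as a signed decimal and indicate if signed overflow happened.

-1787 → 1100100000101
-2994 → 1010001001110
  1100100000101
+ 1010001001110
= 0110101010011  (discard carry-out 1)
Result 0110101010011: MSB = 0 → value 3411.
Both addends are negative but the stored result is non-negative: signed overflow. The true value -1787 + (-2994) = -4781 lies outside [-4096, 4095].

3411; overflow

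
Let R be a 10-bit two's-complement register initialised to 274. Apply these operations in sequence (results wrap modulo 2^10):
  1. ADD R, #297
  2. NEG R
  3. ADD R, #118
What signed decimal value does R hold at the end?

-453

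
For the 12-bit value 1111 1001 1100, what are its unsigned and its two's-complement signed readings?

Unsigned: 111110011100 = 3996.
Signed: MSB=1 → 3996 − 4096 = -100.

unsigned = 3996, signed = -100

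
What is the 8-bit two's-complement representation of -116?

|-116| = 116 = 01110100 in 8 bits.
Invert the bits: 10001011. Add 1: 10001100.
Check: 10001100 reads as 140 − 256 = -116.

10001100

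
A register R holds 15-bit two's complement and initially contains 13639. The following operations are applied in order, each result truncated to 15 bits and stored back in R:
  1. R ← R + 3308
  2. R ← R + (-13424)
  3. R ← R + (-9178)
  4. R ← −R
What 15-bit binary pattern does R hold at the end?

001011000010111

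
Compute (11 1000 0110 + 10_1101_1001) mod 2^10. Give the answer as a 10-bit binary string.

1001011111

  1110000110
+ 1011011001
= 1001011111  (discard carry-out 1)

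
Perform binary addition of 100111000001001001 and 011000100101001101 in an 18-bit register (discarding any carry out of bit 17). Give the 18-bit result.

111111100110010110

  100111000001001001
+ 011000100101001101
= 111111100110010110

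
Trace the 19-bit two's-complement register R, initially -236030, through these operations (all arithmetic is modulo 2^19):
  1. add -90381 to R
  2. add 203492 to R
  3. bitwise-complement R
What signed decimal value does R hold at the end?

122918

Start: R = -236030 = 1000110011000000010.
R = -236030 + (-90381) = -326411; wraps to 197877 = 0110000010011110101
R = 197877 + 203492 = 401369; wraps to -122919 = 1100001111111011001
R = NOT 1100001111111011001 = 0011110000000100110 = 122918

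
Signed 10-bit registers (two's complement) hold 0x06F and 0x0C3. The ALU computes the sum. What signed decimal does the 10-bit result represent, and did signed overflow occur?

306; no overflow

0x06F = 0001101111 = 111 (signed)
0x0C3 = 0011000011 = 195 (signed)
  0001101111
+ 0011000011
= 0100110010
Result 0100110010: MSB = 0 → value 306.
Both addends are non-negative and so is the stored result: no signed overflow.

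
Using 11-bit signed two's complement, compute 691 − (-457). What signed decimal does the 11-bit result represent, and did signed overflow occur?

691 → 01010110011
-457 → 11000110111
Subtract via negate-and-add: invert 11000110111 + 1 = 00111001001 (i.e. 457).
  01010110011
+ 00111001001
= 10001111100
Result 10001111100: MSB = 1 → 1148 − 2048 = -900.
Both addends (after negating the subtrahend) are non-negative but the stored result is negative: signed overflow. The true value 691 − (-457) = 1148 lies outside [-1024, 1023].

-900; overflow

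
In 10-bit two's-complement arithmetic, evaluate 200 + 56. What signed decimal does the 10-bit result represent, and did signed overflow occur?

200 → 0011001000
56 → 0000111000
  0011001000
+ 0000111000
= 0100000000
Result 0100000000: MSB = 0 → value 256.
Both addends are non-negative and so is the stored result: no signed overflow.

256; no overflow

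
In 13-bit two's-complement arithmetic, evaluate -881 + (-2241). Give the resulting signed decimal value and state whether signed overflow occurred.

-3122; no overflow

-881 → 1110010001111
-2241 → 1011100111111
  1110010001111
+ 1011100111111
= 1001111001110  (discard carry-out 1)
Result 1001111001110: MSB = 1 → 5070 − 8192 = -3122.
Both addends are negative and so is the stored result: no signed overflow.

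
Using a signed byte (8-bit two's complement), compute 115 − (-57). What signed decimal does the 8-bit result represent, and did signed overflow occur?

115 → 01110011
-57 → 11000111
Subtract via negate-and-add: invert 11000111 + 1 = 00111001 (i.e. 57).
  01110011
+ 00111001
= 10101100
Result 10101100: MSB = 1 → 172 − 256 = -84.
Both addends (after negating the subtrahend) are non-negative but the stored result is negative: signed overflow. The true value 115 − (-57) = 172 lies outside [-128, 127].

-84; overflow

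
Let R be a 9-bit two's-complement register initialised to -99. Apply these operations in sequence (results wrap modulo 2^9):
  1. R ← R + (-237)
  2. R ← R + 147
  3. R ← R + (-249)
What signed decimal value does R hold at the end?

Start: R = -99 = 110011101.
R = -99 + (-237) = -336; wraps to 176 = 010110000
R = 176 + 147 = 323; wraps to -189 = 101000011
R = -189 + (-249) = -438; wraps to 74 = 001001010

74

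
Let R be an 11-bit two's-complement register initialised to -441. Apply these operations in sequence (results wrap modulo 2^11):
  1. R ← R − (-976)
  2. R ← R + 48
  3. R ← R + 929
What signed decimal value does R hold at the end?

-536

Start: R = -441 = 11001000111.
R = -441 − (-976) = 535 = 01000010111
R = 535 + 48 = 583 = 01001000111
R = 583 + 929 = 1512; wraps to -536 = 10111101000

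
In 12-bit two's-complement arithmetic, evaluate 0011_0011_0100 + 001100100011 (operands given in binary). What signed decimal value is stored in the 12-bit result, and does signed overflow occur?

1623; no overflow

0011_0011_0100 → 001100110100 = 820 (signed)
001100100011 = 803 (signed)
  001100110100
+ 001100100011
= 011001010111
Result 011001010111: MSB = 0 → value 1623.
Both addends are non-negative and so is the stored result: no signed overflow.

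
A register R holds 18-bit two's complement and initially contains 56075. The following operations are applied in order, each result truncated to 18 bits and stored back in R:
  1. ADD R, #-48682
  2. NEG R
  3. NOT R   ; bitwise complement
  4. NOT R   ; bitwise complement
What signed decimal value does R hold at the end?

-7393

Start: R = 56075 = 001101101100001011.
R = 56075 + (-48682) = 7393 = 000001110011100001
R = −(7393) = -7393 = 111110001100011111
R = NOT 111110001100011111 = 000001110011100000 = 7392
R = NOT 000001110011100000 = 111110001100011111 = -7393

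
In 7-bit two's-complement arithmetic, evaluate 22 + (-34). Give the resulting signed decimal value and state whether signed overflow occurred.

-12; no overflow

22 → 0010110
-34 → 1011110
  0010110
+ 1011110
= 1110100
Result 1110100: MSB = 1 → 116 − 128 = -12.
Addends have opposite signs, so signed overflow cannot occur.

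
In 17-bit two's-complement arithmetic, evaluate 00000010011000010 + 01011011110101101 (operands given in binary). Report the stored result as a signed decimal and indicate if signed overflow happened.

00000010011000010 = 1218 (signed)
01011011110101101 = 47021 (signed)
  00000010011000010
+ 01011011110101101
= 01011110001101111
Result 01011110001101111: MSB = 0 → value 48239.
Both addends are non-negative and so is the stored result: no signed overflow.

48239; no overflow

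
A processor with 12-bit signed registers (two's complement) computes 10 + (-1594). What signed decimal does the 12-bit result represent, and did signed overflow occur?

-1584; no overflow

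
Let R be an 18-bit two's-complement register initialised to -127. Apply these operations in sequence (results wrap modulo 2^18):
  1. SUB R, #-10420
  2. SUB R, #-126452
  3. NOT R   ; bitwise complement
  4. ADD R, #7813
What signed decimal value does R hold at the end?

-128933

Start: R = -127 = 111111111110000001.
R = -127 − (-10420) = 10293 = 000010100000110101
R = 10293 − (-126452) = 136745; wraps to -125399 = 100001011000101001
R = NOT 100001011000101001 = 011110100111010110 = 125398
R = 125398 + 7813 = 133211; wraps to -128933 = 100000100001011011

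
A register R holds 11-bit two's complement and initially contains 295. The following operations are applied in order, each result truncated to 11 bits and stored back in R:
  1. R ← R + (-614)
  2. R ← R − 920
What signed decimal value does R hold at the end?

Start: R = 295 = 00100100111.
R = 295 + (-614) = -319 = 11011000001
R = -319 − 920 = -1239; wraps to 809 = 01100101001

809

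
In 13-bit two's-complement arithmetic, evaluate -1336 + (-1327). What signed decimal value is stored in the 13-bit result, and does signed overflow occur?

-1336 → 1101011001000
-1327 → 1101011010001
  1101011001000
+ 1101011010001
= 1010110011001  (discard carry-out 1)
Result 1010110011001: MSB = 1 → 5529 − 8192 = -2663.
Both addends are negative and so is the stored result: no signed overflow.

-2663; no overflow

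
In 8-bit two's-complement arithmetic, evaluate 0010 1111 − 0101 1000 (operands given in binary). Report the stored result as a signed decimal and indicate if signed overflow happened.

0010 1111 → 00101111 = 47 (signed)
0101 1000 → 01011000 = 88 (signed)
Subtract via negate-and-add: invert 01011000 + 1 = 10101000 (i.e. -88).
  00101111
+ 10101000
= 11010111
Result 11010111: MSB = 1 → 215 − 256 = -41.
Addends (after negating the subtrahend) have opposite signs, so signed overflow cannot occur.

-41; no overflow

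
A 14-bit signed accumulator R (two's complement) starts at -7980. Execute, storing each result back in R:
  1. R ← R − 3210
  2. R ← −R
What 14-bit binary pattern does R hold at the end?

10101110110110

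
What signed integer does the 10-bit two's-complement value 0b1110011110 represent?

MSB is 1, so the value is negative.
Invert: 0001100001. Add 1: 0001100010 = 98. So the value is −98.

-98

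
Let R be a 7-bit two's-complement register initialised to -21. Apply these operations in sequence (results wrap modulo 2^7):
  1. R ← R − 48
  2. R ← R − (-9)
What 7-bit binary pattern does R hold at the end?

1000100

Start: R = -21 = 1101011.
R = -21 − 48 = -69; wraps to 59 = 0111011
R = 59 − (-9) = 68; wraps to -60 = 1000100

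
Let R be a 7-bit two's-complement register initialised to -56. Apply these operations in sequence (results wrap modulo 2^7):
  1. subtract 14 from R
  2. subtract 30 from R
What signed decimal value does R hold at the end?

28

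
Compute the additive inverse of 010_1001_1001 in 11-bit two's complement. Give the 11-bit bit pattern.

10101100111

Invert: 10101100110. Add 1: 10101100111.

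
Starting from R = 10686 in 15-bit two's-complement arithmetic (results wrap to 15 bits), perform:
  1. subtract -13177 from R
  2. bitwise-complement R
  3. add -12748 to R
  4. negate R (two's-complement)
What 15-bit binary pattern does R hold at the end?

Start: R = 10686 = 010100110111110.
R = 10686 − (-13177) = 23863; wraps to -8905 = 101110100110111
R = NOT 101110100110111 = 010001011001000 = 8904
R = 8904 + (-12748) = -3844 = 111000011111100
R = −(-3844) = 3844 = 000111100000100

000111100000100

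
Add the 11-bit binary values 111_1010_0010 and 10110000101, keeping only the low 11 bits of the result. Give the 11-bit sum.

  11110100010
+ 10110000101
= 10100100111  (discard carry-out 1)

10100100111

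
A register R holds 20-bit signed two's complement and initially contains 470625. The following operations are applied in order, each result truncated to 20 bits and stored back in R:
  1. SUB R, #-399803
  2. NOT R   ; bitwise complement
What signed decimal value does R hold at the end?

Start: R = 470625 = 01110010111001100001.
R = 470625 − (-399803) = 870428; wraps to -178148 = 11010100100000011100
R = NOT 11010100100000011100 = 00101011011111100011 = 178147

178147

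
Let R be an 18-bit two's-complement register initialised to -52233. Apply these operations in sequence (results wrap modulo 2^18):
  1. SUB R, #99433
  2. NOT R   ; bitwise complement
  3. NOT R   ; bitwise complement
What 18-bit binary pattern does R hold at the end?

011010111110001110

Start: R = -52233 = 110011001111110111.
R = -52233 − 99433 = -151666; wraps to 110478 = 011010111110001110
R = NOT 011010111110001110 = 100101000001110001 = -110479
R = NOT 100101000001110001 = 011010111110001110 = 110478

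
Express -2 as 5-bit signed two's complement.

11110

|-2| = 2 = 00010 in 5 bits.
Invert the bits: 11101. Add 1: 11110.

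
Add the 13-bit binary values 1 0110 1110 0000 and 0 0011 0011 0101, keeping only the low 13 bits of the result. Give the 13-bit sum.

1101000010101

  1011011100000
+ 0001100110101
= 1101000010101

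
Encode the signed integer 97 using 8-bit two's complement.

01100001

97 is non-negative, so write it directly in 8 bits: 01100001.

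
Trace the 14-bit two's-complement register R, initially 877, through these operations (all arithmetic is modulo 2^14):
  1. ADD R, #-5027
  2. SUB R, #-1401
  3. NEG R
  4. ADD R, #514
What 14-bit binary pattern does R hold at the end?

00110010111111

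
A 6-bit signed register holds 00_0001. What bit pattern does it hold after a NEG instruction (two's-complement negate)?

Invert: 111110. Add 1: 111111.

111111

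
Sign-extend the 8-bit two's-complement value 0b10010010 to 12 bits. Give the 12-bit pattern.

MSB of 10010010 is 1; replicate it into the new high bits.
1111|10010010 → 111110010010 (still -110).

111110010010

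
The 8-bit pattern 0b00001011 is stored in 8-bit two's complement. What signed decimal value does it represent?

11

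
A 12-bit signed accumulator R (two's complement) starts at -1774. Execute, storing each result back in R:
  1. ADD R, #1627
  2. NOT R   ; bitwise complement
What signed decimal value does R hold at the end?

146

Start: R = -1774 = 100100010010.
R = -1774 + 1627 = -147 = 111101101101
R = NOT 111101101101 = 000010010010 = 146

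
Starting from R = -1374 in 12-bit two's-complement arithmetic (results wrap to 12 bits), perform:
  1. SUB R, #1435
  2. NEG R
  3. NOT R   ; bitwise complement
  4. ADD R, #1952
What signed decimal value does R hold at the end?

Start: R = -1374 = 101010100010.
R = -1374 − 1435 = -2809; wraps to 1287 = 010100000111
R = −(1287) = -1287 = 101011111001
R = NOT 101011111001 = 010100000110 = 1286
R = 1286 + 1952 = 3238; wraps to -858 = 110010100110

-858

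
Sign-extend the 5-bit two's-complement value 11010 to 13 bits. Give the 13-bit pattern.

1111111111010

MSB of 11010 is 1; replicate it into the new high bits.
11111111|11010 → 1111111111010 (still -6).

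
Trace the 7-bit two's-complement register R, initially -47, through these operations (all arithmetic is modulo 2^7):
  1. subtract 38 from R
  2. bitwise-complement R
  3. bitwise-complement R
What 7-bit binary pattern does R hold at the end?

0101011

Start: R = -47 = 1010001.
R = -47 − 38 = -85; wraps to 43 = 0101011
R = NOT 0101011 = 1010100 = -44
R = NOT 1010100 = 0101011 = 43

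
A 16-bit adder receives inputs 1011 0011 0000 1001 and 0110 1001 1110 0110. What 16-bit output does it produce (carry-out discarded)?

0001110011101111

  1011001100001001
+ 0110100111100110
= 0001110011101111  (discard carry-out 1)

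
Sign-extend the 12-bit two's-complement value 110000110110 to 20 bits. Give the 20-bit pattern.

MSB of 110000110110 is 1; replicate it into the new high bits.
11111111|110000110110 → 11111111110000110110 (still -970).

11111111110000110110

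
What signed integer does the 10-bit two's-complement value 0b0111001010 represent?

MSB is 0, so the value is non-negative: 0111001010 = 458.

458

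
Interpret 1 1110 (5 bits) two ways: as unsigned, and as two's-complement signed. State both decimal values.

Unsigned: 11110 = 30.
Signed: MSB=1 → 30 − 32 = -2.

unsigned = 30, signed = -2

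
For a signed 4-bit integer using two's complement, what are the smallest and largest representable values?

Minimum: −2^3 = -8.
Maximum: 2^3 − 1 = 7.

min = -8, max = 7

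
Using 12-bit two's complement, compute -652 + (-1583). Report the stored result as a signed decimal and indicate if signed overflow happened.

1861; overflow

-652 → 110101110100
-1583 → 100111010001
  110101110100
+ 100111010001
= 011101000101  (discard carry-out 1)
Result 011101000101: MSB = 0 → value 1861.
Both addends are negative but the stored result is non-negative: signed overflow. The true value -652 + (-1583) = -2235 lies outside [-2048, 2047].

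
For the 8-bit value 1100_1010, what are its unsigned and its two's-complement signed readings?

Unsigned: 11001010 = 202.
Signed: MSB=1 → 202 − 256 = -54.

unsigned = 202, signed = -54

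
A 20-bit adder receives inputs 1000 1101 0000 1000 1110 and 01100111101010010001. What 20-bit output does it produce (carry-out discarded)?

11110100101100011111

  10001101000010001110
+ 01100111101010010001
= 11110100101100011111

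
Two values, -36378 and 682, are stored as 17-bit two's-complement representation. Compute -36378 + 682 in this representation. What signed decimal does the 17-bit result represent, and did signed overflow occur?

-35696; no overflow

-36378 → 10111000111100110
682 → 00000001010101010
  10111000111100110
+ 00000001010101010
= 10111010010010000
Result 10111010010010000: MSB = 1 → 95376 − 131072 = -35696.
Addends have opposite signs, so signed overflow cannot occur.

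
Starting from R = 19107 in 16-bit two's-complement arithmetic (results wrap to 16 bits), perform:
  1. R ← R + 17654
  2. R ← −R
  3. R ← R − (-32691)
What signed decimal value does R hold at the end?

-4070

Start: R = 19107 = 0100101010100011.
R = 19107 + 17654 = 36761; wraps to -28775 = 1000111110011001
R = −(-28775) = 28775 = 0111000001100111
R = 28775 − (-32691) = 61466; wraps to -4070 = 1111000000011010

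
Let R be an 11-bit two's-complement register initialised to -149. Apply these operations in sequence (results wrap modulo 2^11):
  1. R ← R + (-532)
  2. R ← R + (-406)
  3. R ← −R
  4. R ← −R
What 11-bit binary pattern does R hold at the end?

Start: R = -149 = 11101101011.
R = -149 + (-532) = -681 = 10101010111
R = -681 + (-406) = -1087; wraps to 961 = 01111000001
R = −(961) = -961 = 10000111111
R = −(-961) = 961 = 01111000001

01111000001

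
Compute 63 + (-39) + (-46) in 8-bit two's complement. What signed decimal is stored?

-22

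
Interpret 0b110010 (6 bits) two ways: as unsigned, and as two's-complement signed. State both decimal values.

Unsigned: 110010 = 50.
Signed: MSB=1 → 50 − 64 = -14.

unsigned = 50, signed = -14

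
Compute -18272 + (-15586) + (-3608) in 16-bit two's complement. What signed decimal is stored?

28070

-18272 + (-15586) = -33858 → wraps to 31678 (0111101110111110)
31678 + (-3608) = 28070 (0110110110100110)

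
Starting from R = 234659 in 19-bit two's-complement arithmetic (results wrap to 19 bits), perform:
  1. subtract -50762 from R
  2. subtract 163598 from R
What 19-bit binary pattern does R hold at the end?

0011101101111011111

Start: R = 234659 = 0111001010010100011.
R = 234659 − (-50762) = 285421; wraps to -238867 = 1000101101011101101
R = -238867 − 163598 = -402465; wraps to 121823 = 0011101101111011111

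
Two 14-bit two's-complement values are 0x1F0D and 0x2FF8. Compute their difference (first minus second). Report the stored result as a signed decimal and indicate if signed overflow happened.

0x1F0D = 01111100001101 = 7949 (signed)
0x2FF8 = 10111111111000 = -4104 (signed)
Subtract via negate-and-add: invert 10111111111000 + 1 = 01000000001000 (i.e. 4104).
  01111100001101
+ 01000000001000
= 10111100010101
Result 10111100010101: MSB = 1 → 12053 − 16384 = -4331.
Both addends (after negating the subtrahend) are non-negative but the stored result is negative: signed overflow. The true value 7949 − (-4104) = 12053 lies outside [-8192, 8191].

-4331; overflow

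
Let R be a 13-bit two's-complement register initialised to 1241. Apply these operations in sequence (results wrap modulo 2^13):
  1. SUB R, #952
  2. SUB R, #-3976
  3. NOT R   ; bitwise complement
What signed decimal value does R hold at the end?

3926

Start: R = 1241 = 0010011011001.
R = 1241 − 952 = 289 = 0000100100001
R = 289 − (-3976) = 4265; wraps to -3927 = 1000010101001
R = NOT 1000010101001 = 0111101010110 = 3926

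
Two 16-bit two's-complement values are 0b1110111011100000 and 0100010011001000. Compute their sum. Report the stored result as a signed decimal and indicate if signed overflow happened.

13224; no overflow

0b1110111011100000 → 1110111011100000 = -4384 (signed)
0100010011001000 = 17608 (signed)
  1110111011100000
+ 0100010011001000
= 0011001110101000  (discard carry-out 1)
Result 0011001110101000: MSB = 0 → value 13224.
Addends have opposite signs, so signed overflow cannot occur.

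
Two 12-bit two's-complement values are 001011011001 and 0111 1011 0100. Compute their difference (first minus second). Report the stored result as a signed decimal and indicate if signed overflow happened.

-1243; no overflow

001011011001 = 729 (signed)
0111 1011 0100 → 011110110100 = 1972 (signed)
Subtract via negate-and-add: invert 011110110100 + 1 = 100001001100 (i.e. -1972).
  001011011001
+ 100001001100
= 101100100101
Result 101100100101: MSB = 1 → 2853 − 4096 = -1243.
Addends (after negating the subtrahend) have opposite signs, so signed overflow cannot occur.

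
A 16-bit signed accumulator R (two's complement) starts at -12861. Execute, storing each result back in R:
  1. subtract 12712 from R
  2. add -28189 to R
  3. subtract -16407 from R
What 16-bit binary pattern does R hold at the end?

Start: R = -12861 = 1100110111000011.
R = -12861 − 12712 = -25573 = 1001110000011011
R = -25573 + (-28189) = -53762; wraps to 11774 = 0010110111111110
R = 11774 − (-16407) = 28181 = 0110111000010101

0110111000010101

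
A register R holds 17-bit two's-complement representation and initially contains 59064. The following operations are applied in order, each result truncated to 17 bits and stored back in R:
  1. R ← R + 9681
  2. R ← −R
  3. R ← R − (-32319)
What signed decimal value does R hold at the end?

-36426

Start: R = 59064 = 01110011010111000.
R = 59064 + 9681 = 68745; wraps to -62327 = 10000110010001001
R = −(-62327) = 62327 = 01111001101110111
R = 62327 − (-32319) = 94646; wraps to -36426 = 10111000110110110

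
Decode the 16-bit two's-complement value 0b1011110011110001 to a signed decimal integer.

-17167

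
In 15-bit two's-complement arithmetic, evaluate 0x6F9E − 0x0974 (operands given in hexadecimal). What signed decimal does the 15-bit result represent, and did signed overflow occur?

-6614; no overflow

0x6F9E = 110111110011110 = -4194 (signed)
0x0974 = 000100101110100 = 2420 (signed)
Subtract via negate-and-add: invert 000100101110100 + 1 = 111011010001100 (i.e. -2420).
  110111110011110
+ 111011010001100
= 110011000101010  (discard carry-out 1)
Result 110011000101010: MSB = 1 → 26154 − 32768 = -6614.
Both addends (after negating the subtrahend) are negative and so is the stored result: no signed overflow.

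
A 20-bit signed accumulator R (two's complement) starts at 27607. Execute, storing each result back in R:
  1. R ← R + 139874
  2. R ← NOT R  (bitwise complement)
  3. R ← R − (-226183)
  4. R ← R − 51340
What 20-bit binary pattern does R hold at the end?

Start: R = 27607 = 00000110101111010111.
R = 27607 + 139874 = 167481 = 00101000111000111001
R = NOT 00101000111000111001 = 11010111000111000110 = -167482
R = -167482 − (-226183) = 58701 = 00001110010101001101
R = 58701 − 51340 = 7361 = 00000001110011000001

00000001110011000001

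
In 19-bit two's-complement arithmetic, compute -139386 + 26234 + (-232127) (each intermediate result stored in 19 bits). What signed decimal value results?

-139386 + 26234 = -113152 (1100100011000000000)
-113152 + (-232127) = -345279 → wraps to 179009 (0101011101101000001)

179009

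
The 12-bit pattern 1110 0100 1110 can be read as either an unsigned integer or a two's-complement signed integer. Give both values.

unsigned = 3662, signed = -434

Unsigned: 111001001110 = 3662.
Signed: MSB=1 → 3662 − 4096 = -434.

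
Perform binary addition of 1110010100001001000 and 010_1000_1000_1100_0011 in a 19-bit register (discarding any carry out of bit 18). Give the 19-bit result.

  1110010100001001000
+ 0101000100011000011
= 0011011000100001011  (discard carry-out 1)

0011011000100001011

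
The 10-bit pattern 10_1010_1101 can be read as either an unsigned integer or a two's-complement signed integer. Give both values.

Unsigned: 1010101101 = 685.
Signed: MSB=1 → 685 − 1024 = -339.

unsigned = 685, signed = -339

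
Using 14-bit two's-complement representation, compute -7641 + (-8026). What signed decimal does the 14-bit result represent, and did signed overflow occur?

-7641 → 10001000100111
-8026 → 10000010100110
  10001000100111
+ 10000010100110
= 00001011001101  (discard carry-out 1)
Result 00001011001101: MSB = 0 → value 717.
Both addends are negative but the stored result is non-negative: signed overflow. The true value -7641 + (-8026) = -15667 lies outside [-8192, 8191].

717; overflow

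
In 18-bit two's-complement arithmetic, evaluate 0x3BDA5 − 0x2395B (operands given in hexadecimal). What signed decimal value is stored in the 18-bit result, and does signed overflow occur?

0x3BDA5 = 111011110110100101 = -16987 (signed)
0x2395B = 100011100101011011 = -116389 (signed)
Subtract via negate-and-add: invert 100011100101011011 + 1 = 011100011010100101 (i.e. 116389).
  111011110110100101
+ 011100011010100101
= 011000010001001010  (discard carry-out 1)
Result 011000010001001010: MSB = 0 → value 99402.
Addends (after negating the subtrahend) have opposite signs, so signed overflow cannot occur.

99402; no overflow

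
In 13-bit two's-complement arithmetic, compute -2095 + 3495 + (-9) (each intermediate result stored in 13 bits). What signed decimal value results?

-2095 + 3495 = 1400 (0010101111000)
1400 + (-9) = 1391 (0010101101111)

1391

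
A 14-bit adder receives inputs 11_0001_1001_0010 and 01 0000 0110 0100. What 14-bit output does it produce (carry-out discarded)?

00000111110110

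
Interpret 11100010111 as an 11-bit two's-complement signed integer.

MSB is 1, so the value is negative.
Unsigned reading: 1815. Subtract 2^11 = 2048: 1815 − 2048 = -233.

-233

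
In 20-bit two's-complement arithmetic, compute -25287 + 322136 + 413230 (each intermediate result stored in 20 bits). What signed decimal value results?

-338497

-25287 + 322136 = 296849 (01001000011110010001)
296849 + 413230 = 710079 → wraps to -338497 (10101101010110111111)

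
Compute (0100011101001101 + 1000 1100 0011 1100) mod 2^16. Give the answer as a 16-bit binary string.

  0100011101001101
+ 1000110000111100
= 1101001110001001

1101001110001001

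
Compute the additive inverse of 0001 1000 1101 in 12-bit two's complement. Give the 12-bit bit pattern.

Invert: 111001110010. Add 1: 111001110011.
Check: 000110001101 = 397, 111001110011 = -397.

111001110011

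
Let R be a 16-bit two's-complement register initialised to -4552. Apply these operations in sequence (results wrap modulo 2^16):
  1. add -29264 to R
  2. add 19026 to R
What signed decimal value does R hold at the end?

-14790

Start: R = -4552 = 1110111000111000.
R = -4552 + (-29264) = -33816; wraps to 31720 = 0111101111101000
R = 31720 + 19026 = 50746; wraps to -14790 = 1100011000111010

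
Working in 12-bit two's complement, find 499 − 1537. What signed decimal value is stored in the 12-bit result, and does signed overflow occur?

499 → 000111110011
1537 → 011000000001
Subtract via negate-and-add: invert 011000000001 + 1 = 100111111111 (i.e. -1537).
  000111110011
+ 100111111111
= 101111110010
Result 101111110010: MSB = 1 → 3058 − 4096 = -1038.
Addends (after negating the subtrahend) have opposite signs, so signed overflow cannot occur.

-1038; no overflow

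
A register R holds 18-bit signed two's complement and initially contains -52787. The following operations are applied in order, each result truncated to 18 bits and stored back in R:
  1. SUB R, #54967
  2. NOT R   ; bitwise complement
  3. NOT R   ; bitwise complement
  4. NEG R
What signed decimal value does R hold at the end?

Start: R = -52787 = 110011000111001101.
R = -52787 − 54967 = -107754 = 100101101100010110
R = NOT 100101101100010110 = 011010010011101001 = 107753
R = NOT 011010010011101001 = 100101101100010110 = -107754
R = −(-107754) = 107754 = 011010010011101010

107754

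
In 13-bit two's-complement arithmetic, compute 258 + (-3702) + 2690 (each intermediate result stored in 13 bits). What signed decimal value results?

-754

258 + (-3702) = -3444 (1001010001100)
-3444 + 2690 = -754 (1110100001110)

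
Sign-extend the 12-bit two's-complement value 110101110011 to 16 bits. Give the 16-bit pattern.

MSB of 110101110011 is 1; replicate it into the new high bits.
1111|110101110011 → 1111110101110011 (still -653).

1111110101110011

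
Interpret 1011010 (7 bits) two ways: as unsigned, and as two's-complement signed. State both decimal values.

Unsigned: 1011010 = 90.
Signed: MSB=1 → 90 − 128 = -38.

unsigned = 90, signed = -38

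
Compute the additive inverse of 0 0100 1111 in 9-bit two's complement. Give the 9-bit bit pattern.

110110001

Invert: 110110000. Add 1: 110110001.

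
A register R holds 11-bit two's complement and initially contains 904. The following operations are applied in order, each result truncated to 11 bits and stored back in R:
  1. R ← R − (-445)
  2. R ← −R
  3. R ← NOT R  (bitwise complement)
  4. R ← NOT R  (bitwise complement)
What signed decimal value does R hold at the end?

Start: R = 904 = 01110001000.
R = 904 − (-445) = 1349; wraps to -699 = 10101000101
R = −(-699) = 699 = 01010111011
R = NOT 01010111011 = 10101000100 = -700
R = NOT 10101000100 = 01010111011 = 699

699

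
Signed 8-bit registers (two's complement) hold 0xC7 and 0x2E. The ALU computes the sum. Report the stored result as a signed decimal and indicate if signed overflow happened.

-11; no overflow

0xC7 = 11000111 = -57 (signed)
0x2E = 00101110 = 46 (signed)
  11000111
+ 00101110
= 11110101
Result 11110101: MSB = 1 → 245 − 256 = -11.
Addends have opposite signs, so signed overflow cannot occur.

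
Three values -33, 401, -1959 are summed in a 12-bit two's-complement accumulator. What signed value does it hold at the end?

-1591

-33 + 401 = 368 (000101110000)
368 + (-1959) = -1591 (100111001001)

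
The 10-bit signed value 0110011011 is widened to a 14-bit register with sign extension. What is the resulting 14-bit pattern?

MSB of 0110011011 is 0; replicate it into the new high bits.
0000|0110011011 → 00000110011011 (still 411).

00000110011011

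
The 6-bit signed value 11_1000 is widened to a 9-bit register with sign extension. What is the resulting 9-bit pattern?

111111000

MSB of 111000 is 1; replicate it into the new high bits.
111|111000 → 111111000 (still -8).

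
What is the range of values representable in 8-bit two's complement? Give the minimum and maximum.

min = -128, max = 127

Minimum: −2^7 = -128.
Maximum: 2^7 − 1 = 127.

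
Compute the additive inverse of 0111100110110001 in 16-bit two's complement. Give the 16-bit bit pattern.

1000011001001111

Invert: 1000011001001110. Add 1: 1000011001001111.
Check: 0111100110110001 = 31153, 1000011001001111 = -31153.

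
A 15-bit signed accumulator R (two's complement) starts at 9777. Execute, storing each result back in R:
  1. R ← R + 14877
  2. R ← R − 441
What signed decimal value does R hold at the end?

Start: R = 9777 = 010011000110001.
R = 9777 + 14877 = 24654; wraps to -8114 = 110000001001110
R = -8114 − 441 = -8555 = 101111010010101

-8555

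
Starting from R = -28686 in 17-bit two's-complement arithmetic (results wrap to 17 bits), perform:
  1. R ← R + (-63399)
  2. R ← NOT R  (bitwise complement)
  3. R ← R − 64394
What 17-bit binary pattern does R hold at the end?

Start: R = -28686 = 11000111111110010.
R = -28686 + (-63399) = -92085; wraps to 38987 = 01001100001001011
R = NOT 01001100001001011 = 10110011110110100 = -38988
R = -38988 − 64394 = -103382; wraps to 27690 = 00110110000101010

00110110000101010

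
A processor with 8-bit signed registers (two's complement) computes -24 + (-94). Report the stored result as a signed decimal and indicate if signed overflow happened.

-118; no overflow

-24 → 11101000
-94 → 10100010
  11101000
+ 10100010
= 10001010  (discard carry-out 1)
Result 10001010: MSB = 1 → 138 − 256 = -118.
Both addends are negative and so is the stored result: no signed overflow.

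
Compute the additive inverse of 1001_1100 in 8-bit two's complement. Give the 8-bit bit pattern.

01100100

Invert: 01100011. Add 1: 01100100.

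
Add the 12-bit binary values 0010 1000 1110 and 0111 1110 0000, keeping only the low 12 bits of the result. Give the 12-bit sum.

  001010001110
+ 011111100000
= 101001101110

101001101110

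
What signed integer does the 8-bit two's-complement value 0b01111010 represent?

122

MSB is 0, so the value is non-negative: 01111010 = 122.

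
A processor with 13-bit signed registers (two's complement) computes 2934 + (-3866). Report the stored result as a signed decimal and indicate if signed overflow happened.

2934 → 0101101110110
-3866 → 1000011100110
  0101101110110
+ 1000011100110
= 1110001011100
Result 1110001011100: MSB = 1 → 7260 − 8192 = -932.
Addends have opposite signs, so signed overflow cannot occur.

-932; no overflow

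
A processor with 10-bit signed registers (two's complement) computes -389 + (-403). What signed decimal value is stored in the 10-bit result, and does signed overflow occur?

232; overflow

-389 → 1001111011
-403 → 1001101101
  1001111011
+ 1001101101
= 0011101000  (discard carry-out 1)
Result 0011101000: MSB = 0 → value 232.
Both addends are negative but the stored result is non-negative: signed overflow. The true value -389 + (-403) = -792 lies outside [-512, 511].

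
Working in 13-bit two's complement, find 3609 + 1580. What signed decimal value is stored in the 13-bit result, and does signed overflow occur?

-3003; overflow

3609 → 0111000011001
1580 → 0011000101100
  0111000011001
+ 0011000101100
= 1010001000101
Result 1010001000101: MSB = 1 → 5189 − 8192 = -3003.
Both addends are non-negative but the stored result is negative: signed overflow. The true value 3609 + 1580 = 5189 lies outside [-4096, 4095].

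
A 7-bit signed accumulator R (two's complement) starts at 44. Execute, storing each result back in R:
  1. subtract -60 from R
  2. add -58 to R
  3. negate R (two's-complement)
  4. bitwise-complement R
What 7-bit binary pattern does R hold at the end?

0101101

Start: R = 44 = 0101100.
R = 44 − (-60) = 104; wraps to -24 = 1101000
R = -24 + (-58) = -82; wraps to 46 = 0101110
R = −(46) = -46 = 1010010
R = NOT 1010010 = 0101101 = 45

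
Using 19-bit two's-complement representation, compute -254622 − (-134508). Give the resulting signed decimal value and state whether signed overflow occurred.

-120114; no overflow

-254622 → 1000001110101100010
-134508 → 1011111001010010100
Subtract via negate-and-add: invert 1011111001010010100 + 1 = 0100000110101101100 (i.e. 134508).
  1000001110101100010
+ 0100000110101101100
= 1100010101011001110
Result 1100010101011001110: MSB = 1 → 404174 − 524288 = -120114.
Addends (after negating the subtrahend) have opposite signs, so signed overflow cannot occur.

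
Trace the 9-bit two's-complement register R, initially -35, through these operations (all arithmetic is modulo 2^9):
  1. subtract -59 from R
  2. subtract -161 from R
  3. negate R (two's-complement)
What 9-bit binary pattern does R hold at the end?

101000111

Start: R = -35 = 111011101.
R = -35 − (-59) = 24 = 000011000
R = 24 − (-161) = 185 = 010111001
R = −(185) = -185 = 101000111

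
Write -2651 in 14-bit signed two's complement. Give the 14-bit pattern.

11010110100101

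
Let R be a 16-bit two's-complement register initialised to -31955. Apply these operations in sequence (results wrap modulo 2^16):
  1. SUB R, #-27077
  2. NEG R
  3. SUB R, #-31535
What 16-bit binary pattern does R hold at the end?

Start: R = -31955 = 1000001100101101.
R = -31955 − (-27077) = -4878 = 1110110011110010
R = −(-4878) = 4878 = 0001001100001110
R = 4878 − (-31535) = 36413; wraps to -29123 = 1000111000111101

1000111000111101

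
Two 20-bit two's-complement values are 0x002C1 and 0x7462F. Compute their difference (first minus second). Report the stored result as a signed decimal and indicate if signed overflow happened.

-476014; no overflow

0x002C1 = 00000000001011000001 = 705 (signed)
0x7462F = 01110100011000101111 = 476719 (signed)
Subtract via negate-and-add: invert 01110100011000101111 + 1 = 10001011100111010001 (i.e. -476719).
  00000000001011000001
+ 10001011100111010001
= 10001011110010010010
Result 10001011110010010010: MSB = 1 → 572562 − 1048576 = -476014.
Addends (after negating the subtrahend) have opposite signs, so signed overflow cannot occur.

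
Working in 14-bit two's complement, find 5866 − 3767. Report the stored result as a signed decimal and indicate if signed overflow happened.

5866 → 01011011101010
3767 → 00111010110111
Subtract via negate-and-add: invert 00111010110111 + 1 = 11000101001001 (i.e. -3767).
  01011011101010
+ 11000101001001
= 00100000110011  (discard carry-out 1)
Result 00100000110011: MSB = 0 → value 2099.
Addends (after negating the subtrahend) have opposite signs, so signed overflow cannot occur.

2099; no overflow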